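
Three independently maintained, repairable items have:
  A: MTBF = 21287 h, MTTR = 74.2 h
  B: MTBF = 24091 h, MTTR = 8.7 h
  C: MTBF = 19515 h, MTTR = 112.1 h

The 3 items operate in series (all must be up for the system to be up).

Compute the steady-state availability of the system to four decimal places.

A(A) = MTBF/(MTBF+MTTR) = 21287/(21287+74.2) = 0.996526
A(B) = MTBF/(MTBF+MTTR) = 24091/(24091+8.7) = 0.999639
A(C) = MTBF/(MTBF+MTTR) = 19515/(19515+112.1) = 0.994289
Series availability: 0.996526 × 0.999639 × 0.994289 = 0.9905

0.9905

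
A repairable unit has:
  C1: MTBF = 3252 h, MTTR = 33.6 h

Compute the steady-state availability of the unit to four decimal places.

A(C1) = MTBF/(MTBF+MTTR) = 3252/(3252+33.6) = 0.9898

0.9898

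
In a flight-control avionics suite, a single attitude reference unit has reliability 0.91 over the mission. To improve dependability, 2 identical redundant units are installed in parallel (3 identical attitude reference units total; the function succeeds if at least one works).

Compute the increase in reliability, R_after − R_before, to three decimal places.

R_before = 0.91
R_after = 1 − (1 − 0.91)^3 = 0.999
ΔR = 0.999 − 0.91 = 0.089

0.089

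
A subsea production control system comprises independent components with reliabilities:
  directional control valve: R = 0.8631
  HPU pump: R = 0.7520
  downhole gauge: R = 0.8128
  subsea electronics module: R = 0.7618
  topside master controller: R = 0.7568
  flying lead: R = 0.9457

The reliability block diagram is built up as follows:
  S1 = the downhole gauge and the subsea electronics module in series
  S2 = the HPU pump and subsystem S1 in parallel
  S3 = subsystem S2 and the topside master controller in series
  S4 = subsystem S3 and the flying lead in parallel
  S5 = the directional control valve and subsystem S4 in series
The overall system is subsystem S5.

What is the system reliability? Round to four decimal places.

Series (downhole gauge and subsea electronics module): 0.812800 × 0.761800 = 0.619191
Parallel (HPU pump and [0.619191]): 1 − (1 − 0.752000)(1 − 0.619191) = 0.905559
Series ([0.905559] and topside master controller): 0.905559 × 0.756800 = 0.685327
Parallel ([0.685327] and flying lead): 1 − (1 − 0.685327)(1 − 0.945700) = 0.982913
Series (directional control valve and [0.982913]): 0.863100 × 0.982913 = 0.8484

0.8484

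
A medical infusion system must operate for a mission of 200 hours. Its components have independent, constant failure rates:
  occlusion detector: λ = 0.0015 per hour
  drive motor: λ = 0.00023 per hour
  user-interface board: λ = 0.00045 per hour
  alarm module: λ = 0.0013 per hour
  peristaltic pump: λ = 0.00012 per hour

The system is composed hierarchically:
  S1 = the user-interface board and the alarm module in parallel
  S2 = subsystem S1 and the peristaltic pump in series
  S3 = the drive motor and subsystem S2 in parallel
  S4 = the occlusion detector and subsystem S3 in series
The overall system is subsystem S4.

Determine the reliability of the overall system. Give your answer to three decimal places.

0.739

R(occlusion detector) = exp(−0.0015 × 200) = 0.74082
R(drive motor) = exp(−0.00023 × 200) = 0.95504
R(user-interface board) = exp(−0.00045 × 200) = 0.91393
R(alarm module) = exp(−0.0013 × 200) = 0.77105
R(peristaltic pump) = exp(−0.00012 × 200) = 0.97629
Parallel (user-interface board and alarm module): 1 − (1 − 0.91393)(1 − 0.77105) = 0.98029
Series ([0.98029] and peristaltic pump): 0.98029 × 0.97629 = 0.95705
Parallel (drive motor and [0.95705]): 1 − (1 − 0.95504)(1 − 0.95705) = 0.99807
Series (occlusion detector and [0.99807]): 0.74082 × 0.99807 = 0.739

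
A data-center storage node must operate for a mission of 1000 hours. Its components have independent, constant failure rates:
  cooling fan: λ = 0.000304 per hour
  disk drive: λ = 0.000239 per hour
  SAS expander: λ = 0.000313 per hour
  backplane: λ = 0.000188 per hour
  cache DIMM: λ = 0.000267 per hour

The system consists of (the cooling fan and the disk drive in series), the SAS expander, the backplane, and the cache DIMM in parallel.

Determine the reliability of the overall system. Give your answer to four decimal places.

R(cooling fan) = exp(−0.000304 × 1000) = 0.737861
R(disk drive) = exp(−0.000239 × 1000) = 0.787415
R(SAS expander) = exp(−0.000313 × 1000) = 0.731250
R(backplane) = exp(−0.000188 × 1000) = 0.828615
R(cache DIMM) = exp(−0.000267 × 1000) = 0.765673
Series (cooling fan and disk drive): 0.737861 × 0.787415 = 0.581003
Parallel ([0.581003], SAS expander, backplane, and cache DIMM): 1 − (1 − 0.581003)(1 − 0.731250)(1 − 0.828615)(1 − 0.765673) = 0.9955

0.9955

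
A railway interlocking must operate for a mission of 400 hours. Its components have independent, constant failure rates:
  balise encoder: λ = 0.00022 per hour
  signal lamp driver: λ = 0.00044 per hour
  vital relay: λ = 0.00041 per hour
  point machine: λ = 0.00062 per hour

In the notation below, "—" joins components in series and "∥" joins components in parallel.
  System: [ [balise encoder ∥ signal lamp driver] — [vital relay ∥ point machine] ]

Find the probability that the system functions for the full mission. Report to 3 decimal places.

R(balise encoder) = exp(−0.00022 × 400) = 0.91576
R(signal lamp driver) = exp(−0.00044 × 400) = 0.83862
R(vital relay) = exp(−0.00041 × 400) = 0.84874
R(point machine) = exp(−0.00062 × 400) = 0.78036
Parallel (balise encoder and signal lamp driver): 1 − (1 − 0.91576)(1 − 0.83862) = 0.98641
Parallel (vital relay and point machine): 1 − (1 − 0.84874)(1 − 0.78036) = 0.96678
Series ([0.98641] and [0.96678]): 0.98641 × 0.96678 = 0.954

0.954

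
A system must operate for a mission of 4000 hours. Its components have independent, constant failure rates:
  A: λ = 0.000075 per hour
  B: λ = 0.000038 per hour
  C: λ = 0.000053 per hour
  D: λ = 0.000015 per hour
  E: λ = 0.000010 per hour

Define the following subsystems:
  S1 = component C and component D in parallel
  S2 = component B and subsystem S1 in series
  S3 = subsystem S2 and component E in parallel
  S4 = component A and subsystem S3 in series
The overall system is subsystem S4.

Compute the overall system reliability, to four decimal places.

0.7364

R(A) = exp(−0.000075 × 4000) = 0.740818
R(B) = exp(−0.000038 × 4000) = 0.858988
R(C) = exp(−0.000053 × 4000) = 0.808965
R(D) = exp(−0.000015 × 4000) = 0.941765
R(E) = exp(−0.000010 × 4000) = 0.960789
Parallel (C and D): 1 − (1 − 0.808965)(1 − 0.941765) = 0.988875
Series (B and [0.988875]): 0.858988 × 0.988875 = 0.849432
Parallel ([0.849432] and E): 1 − (1 − 0.849432)(1 − 0.960789) = 0.994096
Series (A and [0.994096]): 0.740818 × 0.994096 = 0.7364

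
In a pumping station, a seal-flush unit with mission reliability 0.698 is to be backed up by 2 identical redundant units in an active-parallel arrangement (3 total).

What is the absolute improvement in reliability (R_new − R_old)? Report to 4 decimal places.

0.2745

R_before = 0.698
R_after = 1 − (1 − 0.698)^3 = 0.9725
ΔR = 0.9725 − 0.698 = 0.2745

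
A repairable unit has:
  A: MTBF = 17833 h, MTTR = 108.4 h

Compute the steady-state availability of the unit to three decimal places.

A(A) = MTBF/(MTBF+MTTR) = 17833/(17833+108.4) = 0.994

0.994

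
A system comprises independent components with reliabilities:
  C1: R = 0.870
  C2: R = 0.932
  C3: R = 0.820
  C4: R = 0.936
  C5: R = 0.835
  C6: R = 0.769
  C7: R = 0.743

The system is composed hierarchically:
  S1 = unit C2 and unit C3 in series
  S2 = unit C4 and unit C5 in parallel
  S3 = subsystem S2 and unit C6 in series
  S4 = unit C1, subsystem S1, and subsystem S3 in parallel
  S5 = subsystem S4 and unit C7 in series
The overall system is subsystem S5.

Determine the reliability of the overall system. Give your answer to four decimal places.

0.7376

Series (C2 and C3): 0.932000 × 0.820000 = 0.764240
Parallel (C4 and C5): 1 − (1 − 0.936000)(1 − 0.835000) = 0.989440
Series ([0.989440] and C6): 0.989440 × 0.769000 = 0.760879
Parallel (C1, [0.764240], and [0.760879]): 1 − (1 − 0.870000)(1 − 0.764240)(1 − 0.760879) = 0.992671
Series ([0.992671] and C7): 0.992671 × 0.743000 = 0.7376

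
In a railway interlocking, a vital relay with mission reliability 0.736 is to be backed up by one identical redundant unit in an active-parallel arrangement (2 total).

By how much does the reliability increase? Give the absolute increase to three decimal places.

R_before = 0.736
R_after = 1 − (1 − 0.736)^2 = 0.930
ΔR = 0.930 − 0.736 = 0.194

0.194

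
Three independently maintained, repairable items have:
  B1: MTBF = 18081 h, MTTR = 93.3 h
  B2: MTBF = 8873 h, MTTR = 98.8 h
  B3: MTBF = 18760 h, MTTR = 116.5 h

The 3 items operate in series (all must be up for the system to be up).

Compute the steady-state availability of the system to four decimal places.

A(B1) = MTBF/(MTBF+MTTR) = 18081/(18081+93.3) = 0.994866
A(B2) = MTBF/(MTBF+MTTR) = 8873/(8873+98.8) = 0.988988
A(B3) = MTBF/(MTBF+MTTR) = 18760/(18760+116.5) = 0.993828
Series availability: 0.994866 × 0.988988 × 0.993828 = 0.9778

0.9778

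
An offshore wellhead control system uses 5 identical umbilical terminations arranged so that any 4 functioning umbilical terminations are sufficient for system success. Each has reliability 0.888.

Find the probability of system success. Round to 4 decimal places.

R = Σ_{i=4}^{5} C(5,i) p^i (1−p)^{5−i} with p = 0.888
C(5,4)·0.888^4·0.112^1 = 0.348209
C(5,5)·0.888^5·0.112^0 = 0.552160
Sum = 0.9004

0.9004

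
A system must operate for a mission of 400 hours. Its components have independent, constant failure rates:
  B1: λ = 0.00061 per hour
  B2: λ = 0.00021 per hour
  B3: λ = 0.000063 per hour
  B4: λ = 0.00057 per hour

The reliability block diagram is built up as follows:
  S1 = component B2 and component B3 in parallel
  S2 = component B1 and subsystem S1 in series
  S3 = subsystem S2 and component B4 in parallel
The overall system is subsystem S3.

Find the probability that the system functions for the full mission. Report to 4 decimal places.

0.9555

R(B1) = exp(−0.00061 × 400) = 0.783488
R(B2) = exp(−0.00021 × 400) = 0.919431
R(B3) = exp(−0.000063 × 400) = 0.975115
R(B4) = exp(−0.00057 × 400) = 0.796124
Parallel (B2 and B3): 1 − (1 − 0.919431)(1 − 0.975115) = 0.997995
Series (B1 and [0.997995]): 0.783488 × 0.997995 = 0.781917
Parallel ([0.781917] and B4): 1 − (1 − 0.781917)(1 − 0.796124) = 0.9555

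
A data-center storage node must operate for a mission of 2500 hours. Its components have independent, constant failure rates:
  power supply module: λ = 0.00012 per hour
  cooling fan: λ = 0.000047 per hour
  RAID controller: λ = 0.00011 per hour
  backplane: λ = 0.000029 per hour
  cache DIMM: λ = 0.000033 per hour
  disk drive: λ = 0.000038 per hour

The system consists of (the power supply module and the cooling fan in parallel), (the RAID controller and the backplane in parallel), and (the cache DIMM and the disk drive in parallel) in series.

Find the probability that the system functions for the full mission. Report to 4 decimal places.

R(power supply module) = exp(−0.00012 × 2500) = 0.740818
R(cooling fan) = exp(−0.000047 × 2500) = 0.889141
R(RAID controller) = exp(−0.00011 × 2500) = 0.759572
R(backplane) = exp(−0.000029 × 2500) = 0.930066
R(cache DIMM) = exp(−0.000033 × 2500) = 0.920811
R(disk drive) = exp(−0.000038 × 2500) = 0.909373
Parallel (power supply module and cooling fan): 1 − (1 − 0.740818)(1 − 0.889141) = 0.971267
Parallel (RAID controller and backplane): 1 − (1 − 0.759572)(1 − 0.930066) = 0.983186
Parallel (cache DIMM and disk drive): 1 − (1 − 0.920811)(1 − 0.909373) = 0.992823
Series ([0.971267], [0.983186], and [0.992823]): 0.971267 × 0.983186 × 0.992823 = 0.9481

0.9481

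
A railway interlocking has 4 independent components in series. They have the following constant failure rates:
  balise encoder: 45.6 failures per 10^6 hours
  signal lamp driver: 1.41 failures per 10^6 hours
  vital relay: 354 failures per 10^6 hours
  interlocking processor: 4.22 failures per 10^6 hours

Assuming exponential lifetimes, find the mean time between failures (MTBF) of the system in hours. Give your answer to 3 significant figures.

2470

Series of exponential components: λ_sys = Σ λ_i
λ_sys = 0.0000456 + 0.00000141 + 0.000354 + 0.00000422 = 4.0523e-04 /h
MTBF = 1 / λ_sys = 2470 h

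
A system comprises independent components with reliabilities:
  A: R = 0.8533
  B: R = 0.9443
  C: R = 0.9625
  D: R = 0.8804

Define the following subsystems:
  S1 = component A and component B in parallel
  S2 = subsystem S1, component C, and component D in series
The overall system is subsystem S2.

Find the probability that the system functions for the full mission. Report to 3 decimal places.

0.840

Parallel (A and B): 1 − (1 − 0.85330)(1 − 0.94430) = 0.99183
Series ([0.99183], C, and D): 0.99183 × 0.96250 × 0.88040 = 0.840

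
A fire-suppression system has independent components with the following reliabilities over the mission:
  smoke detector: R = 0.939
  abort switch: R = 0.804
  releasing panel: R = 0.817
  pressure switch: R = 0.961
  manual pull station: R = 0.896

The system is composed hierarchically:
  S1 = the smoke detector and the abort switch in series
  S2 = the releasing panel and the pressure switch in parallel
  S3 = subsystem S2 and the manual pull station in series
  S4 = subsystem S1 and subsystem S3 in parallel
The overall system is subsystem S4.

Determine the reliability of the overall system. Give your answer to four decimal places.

0.9729

Series (smoke detector and abort switch): 0.939000 × 0.804000 = 0.754956
Parallel (releasing panel and pressure switch): 1 − (1 − 0.817000)(1 − 0.961000) = 0.992863
Series ([0.992863] and manual pull station): 0.992863 × 0.896000 = 0.889605
Parallel ([0.754956] and [0.889605]): 1 − (1 − 0.754956)(1 − 0.889605) = 0.9729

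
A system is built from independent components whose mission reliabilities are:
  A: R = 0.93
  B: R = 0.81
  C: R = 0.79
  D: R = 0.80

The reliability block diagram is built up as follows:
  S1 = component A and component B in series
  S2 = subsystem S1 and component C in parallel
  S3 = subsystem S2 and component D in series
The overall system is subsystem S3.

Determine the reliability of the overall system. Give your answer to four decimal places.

Series (A and B): 0.930000 × 0.810000 = 0.753300
Parallel ([0.753300] and C): 1 − (1 − 0.753300)(1 − 0.790000) = 0.948193
Series ([0.948193] and D): 0.948193 × 0.800000 = 0.7586

0.7586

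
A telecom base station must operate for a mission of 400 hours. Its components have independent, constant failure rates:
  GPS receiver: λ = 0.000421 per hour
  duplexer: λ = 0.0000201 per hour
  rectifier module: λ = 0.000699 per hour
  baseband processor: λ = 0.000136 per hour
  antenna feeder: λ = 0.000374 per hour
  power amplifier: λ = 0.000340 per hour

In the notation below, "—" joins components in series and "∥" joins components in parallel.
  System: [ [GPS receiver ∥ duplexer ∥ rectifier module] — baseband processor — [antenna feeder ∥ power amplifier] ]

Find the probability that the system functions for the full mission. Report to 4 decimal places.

R(GPS receiver) = exp(−0.000421 × 400) = 0.845016
R(duplexer) = exp(−0.0000201 × 400) = 0.991992
R(rectifier module) = exp(−0.000699 × 400) = 0.756086
R(baseband processor) = exp(−0.000136 × 400) = 0.947053
R(antenna feeder) = exp(−0.000374 × 400) = 0.861052
R(power amplifier) = exp(−0.000340 × 400) = 0.872843
Parallel (GPS receiver, duplexer, and rectifier module): 1 − (1 − 0.845016)(1 − 0.991992)(1 − 0.756086) = 0.999697
Parallel (antenna feeder and power amplifier): 1 − (1 − 0.861052)(1 − 0.872843) = 0.982332
Series ([0.999697], baseband processor, and [0.982332]): 0.999697 × 0.947053 × 0.982332 = 0.9300

0.9300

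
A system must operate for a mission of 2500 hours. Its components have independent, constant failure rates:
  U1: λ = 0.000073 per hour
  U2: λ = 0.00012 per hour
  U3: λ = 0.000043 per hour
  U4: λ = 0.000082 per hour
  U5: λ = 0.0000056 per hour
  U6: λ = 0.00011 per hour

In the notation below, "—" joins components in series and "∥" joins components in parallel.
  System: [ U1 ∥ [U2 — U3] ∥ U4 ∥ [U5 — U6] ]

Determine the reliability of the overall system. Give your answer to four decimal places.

0.9974

R(U1) = exp(−0.000073 × 2500) = 0.833185
R(U2) = exp(−0.00012 × 2500) = 0.740818
R(U3) = exp(−0.000043 × 2500) = 0.898077
R(U4) = exp(−0.000082 × 2500) = 0.814647
R(U5) = exp(−0.0000056 × 2500) = 0.986098
R(U6) = exp(−0.00011 × 2500) = 0.759572
Series (U2 and U3): 0.740818 × 0.898077 = 0.665312
Series (U5 and U6): 0.986098 × 0.759572 = 0.749012
Parallel (U1, [0.665312], U4, and [0.749012]): 1 − (1 − 0.833185)(1 − 0.665312)(1 − 0.814647)(1 − 0.749012) = 0.9974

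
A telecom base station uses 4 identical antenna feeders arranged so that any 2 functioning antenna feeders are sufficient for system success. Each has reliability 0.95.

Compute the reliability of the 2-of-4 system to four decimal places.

R = Σ_{i=2}^{4} C(4,i) p^i (1−p)^{4−i} with p = 0.95
C(4,2)·0.95^2·0.05^2 = 0.013538
C(4,3)·0.95^3·0.05^1 = 0.171475
C(4,4)·0.95^4·0.05^0 = 0.814506
Sum = 0.9995

0.9995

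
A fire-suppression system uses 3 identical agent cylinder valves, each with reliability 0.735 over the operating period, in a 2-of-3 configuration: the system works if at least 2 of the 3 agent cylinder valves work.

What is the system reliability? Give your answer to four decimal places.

0.8265

R = Σ_{i=2}^{3} C(3,i) p^i (1−p)^{3−i} with p = 0.735
C(3,2)·0.735^2·0.265^1 = 0.429479
C(3,3)·0.735^3·0.265^0 = 0.397065
Sum = 0.8265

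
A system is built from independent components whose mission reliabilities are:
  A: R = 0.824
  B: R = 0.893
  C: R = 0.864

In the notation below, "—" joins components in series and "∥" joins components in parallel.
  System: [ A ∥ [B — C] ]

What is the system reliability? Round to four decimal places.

Series (B and C): 0.893000 × 0.864000 = 0.771552
Parallel (A and [0.771552]): 1 − (1 − 0.824000)(1 − 0.771552) = 0.9598

0.9598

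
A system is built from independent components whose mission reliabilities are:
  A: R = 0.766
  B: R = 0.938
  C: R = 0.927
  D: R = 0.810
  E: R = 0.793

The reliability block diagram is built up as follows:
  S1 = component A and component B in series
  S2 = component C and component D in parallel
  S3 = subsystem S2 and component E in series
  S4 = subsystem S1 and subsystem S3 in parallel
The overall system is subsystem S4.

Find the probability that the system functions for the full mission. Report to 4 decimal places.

0.9386

Series (A and B): 0.766000 × 0.938000 = 0.718508
Parallel (C and D): 1 − (1 − 0.927000)(1 − 0.810000) = 0.986130
Series ([0.986130] and E): 0.986130 × 0.793000 = 0.782001
Parallel ([0.718508] and [0.782001]): 1 − (1 − 0.718508)(1 − 0.782001) = 0.9386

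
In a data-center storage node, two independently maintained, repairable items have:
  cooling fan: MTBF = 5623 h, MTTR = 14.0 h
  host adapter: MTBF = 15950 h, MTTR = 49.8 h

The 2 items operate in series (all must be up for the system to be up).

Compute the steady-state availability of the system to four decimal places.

0.9944

A(cooling fan) = MTBF/(MTBF+MTTR) = 5623/(5623+14.0) = 0.997516
A(host adapter) = MTBF/(MTBF+MTTR) = 15950/(15950+49.8) = 0.996887
Series availability: 0.997516 × 0.996887 = 0.9944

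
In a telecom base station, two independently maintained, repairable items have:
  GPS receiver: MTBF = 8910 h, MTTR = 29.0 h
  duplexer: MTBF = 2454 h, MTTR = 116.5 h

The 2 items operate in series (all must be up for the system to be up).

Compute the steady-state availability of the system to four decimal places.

A(GPS receiver) = MTBF/(MTBF+MTTR) = 8910/(8910+29.0) = 0.996756
A(duplexer) = MTBF/(MTBF+MTTR) = 2454/(2454+116.5) = 0.954678
Series availability: 0.996756 × 0.954678 = 0.9516

0.9516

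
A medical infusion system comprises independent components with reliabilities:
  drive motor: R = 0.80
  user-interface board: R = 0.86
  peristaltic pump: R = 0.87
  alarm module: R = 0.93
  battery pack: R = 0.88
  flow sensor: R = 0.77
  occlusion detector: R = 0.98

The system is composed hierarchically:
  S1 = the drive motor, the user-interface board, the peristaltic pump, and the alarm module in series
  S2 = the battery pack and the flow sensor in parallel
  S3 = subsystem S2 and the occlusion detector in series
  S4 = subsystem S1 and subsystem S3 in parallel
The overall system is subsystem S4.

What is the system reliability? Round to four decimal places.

0.9791

Series (drive motor, user-interface board, peristaltic pump, and alarm module): 0.800000 × 0.860000 × 0.870000 × 0.930000 = 0.556661
Parallel (battery pack and flow sensor): 1 − (1 − 0.880000)(1 − 0.770000) = 0.972400
Series ([0.972400] and occlusion detector): 0.972400 × 0.980000 = 0.952952
Parallel ([0.556661] and [0.952952]): 1 − (1 − 0.556661)(1 − 0.952952) = 0.9791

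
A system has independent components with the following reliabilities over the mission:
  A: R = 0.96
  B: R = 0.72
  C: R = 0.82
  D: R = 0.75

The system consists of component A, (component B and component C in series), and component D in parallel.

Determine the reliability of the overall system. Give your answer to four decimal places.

Series (B and C): 0.720000 × 0.820000 = 0.590400
Parallel (A, [0.590400], and D): 1 − (1 − 0.960000)(1 − 0.590400)(1 − 0.750000) = 0.9959

0.9959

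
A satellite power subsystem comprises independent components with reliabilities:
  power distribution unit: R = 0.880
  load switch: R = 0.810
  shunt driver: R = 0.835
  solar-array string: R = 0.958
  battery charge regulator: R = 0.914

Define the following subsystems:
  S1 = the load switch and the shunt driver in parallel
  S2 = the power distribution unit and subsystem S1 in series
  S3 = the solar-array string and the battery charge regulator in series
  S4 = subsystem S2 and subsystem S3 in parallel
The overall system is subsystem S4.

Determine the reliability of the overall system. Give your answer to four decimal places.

0.9816

Parallel (load switch and shunt driver): 1 − (1 − 0.810000)(1 − 0.835000) = 0.968650
Series (power distribution unit and [0.968650]): 0.880000 × 0.968650 = 0.852412
Series (solar-array string and battery charge regulator): 0.958000 × 0.914000 = 0.875612
Parallel ([0.852412] and [0.875612]): 1 − (1 − 0.852412)(1 − 0.875612) = 0.9816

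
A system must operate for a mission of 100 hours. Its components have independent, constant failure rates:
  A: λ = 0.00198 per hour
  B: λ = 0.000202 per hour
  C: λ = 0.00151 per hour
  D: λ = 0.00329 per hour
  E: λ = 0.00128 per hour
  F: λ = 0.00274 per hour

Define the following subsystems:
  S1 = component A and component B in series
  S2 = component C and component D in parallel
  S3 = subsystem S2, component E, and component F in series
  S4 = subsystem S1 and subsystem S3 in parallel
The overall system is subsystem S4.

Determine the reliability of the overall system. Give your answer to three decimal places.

0.930

R(A) = exp(−0.00198 × 100) = 0.82037
R(B) = exp(−0.000202 × 100) = 0.98000
R(C) = exp(−0.00151 × 100) = 0.85985
R(D) = exp(−0.00329 × 100) = 0.71964
R(E) = exp(−0.00128 × 100) = 0.87985
R(F) = exp(−0.00274 × 100) = 0.76033
Series (A and B): 0.82037 × 0.98000 = 0.80396
Parallel (C and D): 1 − (1 − 0.85985)(1 − 0.71964) = 0.96071
Series ([0.96071], E, and F): 0.96071 × 0.87985 × 0.76033 = 0.64269
Parallel ([0.80396] and [0.64269]): 1 − (1 − 0.80396)(1 − 0.64269) = 0.930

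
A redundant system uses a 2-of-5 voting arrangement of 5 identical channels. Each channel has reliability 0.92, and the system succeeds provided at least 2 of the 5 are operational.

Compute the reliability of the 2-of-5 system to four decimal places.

0.9998

R = Σ_{i=2}^{5} C(5,i) p^i (1−p)^{5−i} with p = 0.92
C(5,2)·0.92^2·0.08^3 = 0.004334
C(5,3)·0.92^3·0.08^2 = 0.049836
C(5,4)·0.92^4·0.08^1 = 0.286557
C(5,5)·0.92^5·0.08^0 = 0.659082
Sum = 0.9998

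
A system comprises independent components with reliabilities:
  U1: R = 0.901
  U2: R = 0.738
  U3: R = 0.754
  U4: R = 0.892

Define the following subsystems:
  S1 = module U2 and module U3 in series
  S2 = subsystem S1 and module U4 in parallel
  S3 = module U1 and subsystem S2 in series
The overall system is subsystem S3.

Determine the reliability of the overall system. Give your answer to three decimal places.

Series (U2 and U3): 0.73800 × 0.75400 = 0.55645
Parallel ([0.55645] and U4): 1 − (1 − 0.55645)(1 − 0.89200) = 0.95210
Series (U1 and [0.95210]): 0.90100 × 0.95210 = 0.858

0.858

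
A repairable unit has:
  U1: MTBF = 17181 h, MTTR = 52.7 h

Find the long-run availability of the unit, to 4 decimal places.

A(U1) = MTBF/(MTBF+MTTR) = 17181/(17181+52.7) = 0.9969

0.9969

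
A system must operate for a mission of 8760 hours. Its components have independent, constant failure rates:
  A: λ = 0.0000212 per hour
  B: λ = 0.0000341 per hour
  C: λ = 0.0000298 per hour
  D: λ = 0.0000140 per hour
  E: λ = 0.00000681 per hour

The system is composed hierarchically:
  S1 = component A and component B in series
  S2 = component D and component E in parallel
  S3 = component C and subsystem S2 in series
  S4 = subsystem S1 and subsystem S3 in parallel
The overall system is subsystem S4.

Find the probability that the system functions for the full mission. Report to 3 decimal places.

0.910

R(A) = exp(−0.0000212 × 8760) = 0.83051
R(B) = exp(−0.0000341 × 8760) = 0.74177
R(C) = exp(−0.0000298 × 8760) = 0.77024
R(D) = exp(−0.0000140 × 8760) = 0.88458
R(E) = exp(−0.00000681 × 8760) = 0.94209
Series (A and B): 0.83051 × 0.74177 = 0.61605
Parallel (D and E): 1 − (1 − 0.88458)(1 − 0.94209) = 0.99332
Series (C and [0.99332]): 0.77024 × 0.99332 = 0.76509
Parallel ([0.61605] and [0.76509]): 1 − (1 − 0.61605)(1 − 0.76509) = 0.910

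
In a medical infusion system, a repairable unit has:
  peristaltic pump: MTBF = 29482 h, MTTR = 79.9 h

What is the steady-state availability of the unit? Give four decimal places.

A(peristaltic pump) = MTBF/(MTBF+MTTR) = 29482/(29482+79.9) = 0.9973

0.9973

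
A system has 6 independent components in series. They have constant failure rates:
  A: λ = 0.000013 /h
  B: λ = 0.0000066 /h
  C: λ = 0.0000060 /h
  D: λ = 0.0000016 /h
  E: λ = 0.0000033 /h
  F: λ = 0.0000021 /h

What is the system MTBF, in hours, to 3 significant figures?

Series of exponential components: λ_sys = Σ λ_i
λ_sys = 0.000013 + 0.0000066 + 0.0000060 + 0.0000016 + 0.0000033 + 0.0000021 = 3.2600e-05 /h
MTBF = 1 / λ_sys = 30700 h

30700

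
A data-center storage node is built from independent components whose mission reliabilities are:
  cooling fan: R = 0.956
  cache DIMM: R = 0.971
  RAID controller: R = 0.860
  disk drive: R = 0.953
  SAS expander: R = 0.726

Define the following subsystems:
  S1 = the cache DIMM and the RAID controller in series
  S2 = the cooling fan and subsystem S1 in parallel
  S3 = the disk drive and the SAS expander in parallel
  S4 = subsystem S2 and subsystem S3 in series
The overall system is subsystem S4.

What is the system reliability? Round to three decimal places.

Series (cache DIMM and RAID controller): 0.97100 × 0.86000 = 0.83506
Parallel (cooling fan and [0.83506]): 1 − (1 − 0.95600)(1 − 0.83506) = 0.99274
Parallel (disk drive and SAS expander): 1 − (1 − 0.95300)(1 − 0.72600) = 0.98712
Series ([0.99274] and [0.98712]): 0.99274 × 0.98712 = 0.980

0.980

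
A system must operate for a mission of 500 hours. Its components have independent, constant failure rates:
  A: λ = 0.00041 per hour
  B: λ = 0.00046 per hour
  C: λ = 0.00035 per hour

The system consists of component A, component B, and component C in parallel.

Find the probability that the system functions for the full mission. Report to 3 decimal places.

0.994

R(A) = exp(−0.00041 × 500) = 0.81465
R(B) = exp(−0.00046 × 500) = 0.79453
R(C) = exp(−0.00035 × 500) = 0.83946
Parallel (A, B, and C): 1 − (1 − 0.81465)(1 − 0.79453)(1 − 0.83946) = 0.994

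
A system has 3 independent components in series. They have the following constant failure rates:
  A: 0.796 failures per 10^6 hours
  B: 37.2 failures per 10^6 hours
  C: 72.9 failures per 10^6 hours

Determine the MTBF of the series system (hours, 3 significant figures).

9020

Series of exponential components: λ_sys = Σ λ_i
λ_sys = 0.000000796 + 0.0000372 + 0.0000729 = 1.1090e-04 /h
MTBF = 1 / λ_sys = 9020 h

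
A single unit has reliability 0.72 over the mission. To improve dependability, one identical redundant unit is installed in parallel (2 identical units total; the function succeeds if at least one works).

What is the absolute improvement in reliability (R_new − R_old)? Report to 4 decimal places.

R_before = 0.72
R_after = 1 − (1 − 0.72)^2 = 0.9216
ΔR = 0.9216 − 0.72 = 0.2016

0.2016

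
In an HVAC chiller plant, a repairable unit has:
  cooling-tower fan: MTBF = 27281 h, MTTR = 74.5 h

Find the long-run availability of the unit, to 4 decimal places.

0.9973

A(cooling-tower fan) = MTBF/(MTBF+MTTR) = 27281/(27281+74.5) = 0.9973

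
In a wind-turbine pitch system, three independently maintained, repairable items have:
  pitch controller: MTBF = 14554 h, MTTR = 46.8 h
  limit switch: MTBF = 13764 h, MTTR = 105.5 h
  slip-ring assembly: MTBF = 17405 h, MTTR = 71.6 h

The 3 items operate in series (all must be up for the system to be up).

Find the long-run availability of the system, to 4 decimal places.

A(pitch controller) = MTBF/(MTBF+MTTR) = 14554/(14554+46.8) = 0.996795
A(limit switch) = MTBF/(MTBF+MTTR) = 13764/(13764+105.5) = 0.992393
A(slip-ring assembly) = MTBF/(MTBF+MTTR) = 17405/(17405+71.6) = 0.995903
Series availability: 0.996795 × 0.992393 × 0.995903 = 0.9852

0.9852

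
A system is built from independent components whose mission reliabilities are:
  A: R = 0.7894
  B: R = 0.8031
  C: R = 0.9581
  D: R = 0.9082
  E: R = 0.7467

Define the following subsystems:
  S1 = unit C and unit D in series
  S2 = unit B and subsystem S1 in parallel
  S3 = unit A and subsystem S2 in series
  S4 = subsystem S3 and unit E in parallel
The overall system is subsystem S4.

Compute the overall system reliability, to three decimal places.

0.942

Series (C and D): 0.95810 × 0.90820 = 0.87015
Parallel (B and [0.87015]): 1 − (1 − 0.80310)(1 − 0.87015) = 0.97443
Series (A and [0.97443]): 0.78940 × 0.97443 = 0.76922
Parallel ([0.76922] and E): 1 − (1 − 0.76922)(1 − 0.74670) = 0.942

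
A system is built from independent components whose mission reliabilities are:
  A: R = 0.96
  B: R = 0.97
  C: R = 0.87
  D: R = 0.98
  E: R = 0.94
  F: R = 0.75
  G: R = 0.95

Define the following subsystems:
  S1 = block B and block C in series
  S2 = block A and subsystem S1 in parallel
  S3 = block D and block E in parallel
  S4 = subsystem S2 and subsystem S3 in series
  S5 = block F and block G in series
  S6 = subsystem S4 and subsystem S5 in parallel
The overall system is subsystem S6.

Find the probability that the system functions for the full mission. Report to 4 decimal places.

0.9979

Series (B and C): 0.970000 × 0.870000 = 0.843900
Parallel (A and [0.843900]): 1 − (1 − 0.960000)(1 − 0.843900) = 0.993756
Parallel (D and E): 1 − (1 − 0.980000)(1 − 0.940000) = 0.998800
Series ([0.993756] and [0.998800]): 0.993756 × 0.998800 = 0.992563
Series (F and G): 0.750000 × 0.950000 = 0.712500
Parallel ([0.992563] and [0.712500]): 1 − (1 − 0.992563)(1 − 0.712500) = 0.9979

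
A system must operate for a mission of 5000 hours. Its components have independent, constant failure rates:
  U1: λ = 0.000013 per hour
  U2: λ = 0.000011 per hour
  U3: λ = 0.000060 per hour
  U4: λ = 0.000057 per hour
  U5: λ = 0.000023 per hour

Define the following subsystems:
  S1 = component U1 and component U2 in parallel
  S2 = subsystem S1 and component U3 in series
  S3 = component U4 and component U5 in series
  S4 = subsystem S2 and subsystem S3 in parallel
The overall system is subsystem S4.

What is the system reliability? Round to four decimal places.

R(U1) = exp(−0.000013 × 5000) = 0.937067
R(U2) = exp(−0.000011 × 5000) = 0.946485
R(U3) = exp(−0.000060 × 5000) = 0.740818
R(U4) = exp(−0.000057 × 5000) = 0.752014
R(U5) = exp(−0.000023 × 5000) = 0.891366
Parallel (U1 and U2): 1 − (1 − 0.937067)(1 − 0.946485) = 0.996632
Series ([0.996632] and U3): 0.996632 × 0.740818 = 0.738323
Series (U4 and U5): 0.752014 × 0.891366 = 0.670320
Parallel ([0.738323] and [0.670320]): 1 − (1 − 0.738323)(1 − 0.670320) = 0.9137

0.9137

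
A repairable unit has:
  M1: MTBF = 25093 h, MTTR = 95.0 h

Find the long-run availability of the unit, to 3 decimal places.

0.996

A(M1) = MTBF/(MTBF+MTTR) = 25093/(25093+95.0) = 0.996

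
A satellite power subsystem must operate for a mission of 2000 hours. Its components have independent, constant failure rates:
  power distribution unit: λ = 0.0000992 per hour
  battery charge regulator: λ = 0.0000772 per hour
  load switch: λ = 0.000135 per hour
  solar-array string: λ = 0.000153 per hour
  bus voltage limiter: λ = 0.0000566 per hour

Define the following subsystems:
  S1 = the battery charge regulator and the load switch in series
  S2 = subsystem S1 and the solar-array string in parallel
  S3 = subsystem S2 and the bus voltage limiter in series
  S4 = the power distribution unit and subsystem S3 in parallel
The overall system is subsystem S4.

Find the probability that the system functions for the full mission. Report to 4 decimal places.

0.9661

R(power distribution unit) = exp(−0.0000992 × 2000) = 0.820042
R(battery charge regulator) = exp(−0.0000772 × 2000) = 0.856929
R(load switch) = exp(−0.000135 × 2000) = 0.763379
R(solar-array string) = exp(−0.000153 × 2000) = 0.736387
R(bus voltage limiter) = exp(−0.0000566 × 2000) = 0.892972
Series (battery charge regulator and load switch): 0.856929 × 0.763379 = 0.654162
Parallel ([0.654162] and solar-array string): 1 − (1 − 0.654162)(1 − 0.736387) = 0.908833
Series ([0.908833] and bus voltage limiter): 0.908833 × 0.892972 = 0.811562
Parallel (power distribution unit and [0.811562]): 1 − (1 − 0.820042)(1 − 0.811562) = 0.9661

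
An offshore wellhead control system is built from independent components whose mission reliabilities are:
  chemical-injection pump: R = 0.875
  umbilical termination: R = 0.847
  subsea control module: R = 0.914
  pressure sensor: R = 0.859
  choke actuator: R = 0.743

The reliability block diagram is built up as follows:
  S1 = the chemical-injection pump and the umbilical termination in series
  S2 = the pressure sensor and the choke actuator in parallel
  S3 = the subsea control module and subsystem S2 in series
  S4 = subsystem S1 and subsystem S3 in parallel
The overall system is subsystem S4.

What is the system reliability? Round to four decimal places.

Series (chemical-injection pump and umbilical termination): 0.875000 × 0.847000 = 0.741125
Parallel (pressure sensor and choke actuator): 1 − (1 − 0.859000)(1 − 0.743000) = 0.963763
Series (subsea control module and [0.963763]): 0.914000 × 0.963763 = 0.880879
Parallel ([0.741125] and [0.880879]): 1 − (1 − 0.741125)(1 − 0.880879) = 0.9692

0.9692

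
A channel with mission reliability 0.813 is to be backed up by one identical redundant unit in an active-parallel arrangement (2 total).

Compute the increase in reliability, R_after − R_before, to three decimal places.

R_before = 0.813
R_after = 1 − (1 − 0.813)^2 = 0.965
ΔR = 0.965 − 0.813 = 0.152

0.152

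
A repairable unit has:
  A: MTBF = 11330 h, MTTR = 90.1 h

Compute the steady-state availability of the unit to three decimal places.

A(A) = MTBF/(MTBF+MTTR) = 11330/(11330+90.1) = 0.992

0.992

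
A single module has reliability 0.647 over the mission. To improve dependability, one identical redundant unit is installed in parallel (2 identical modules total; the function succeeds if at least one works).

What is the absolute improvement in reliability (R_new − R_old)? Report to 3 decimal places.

0.228

R_before = 0.647
R_after = 1 − (1 − 0.647)^2 = 0.875
ΔR = 0.875 − 0.647 = 0.228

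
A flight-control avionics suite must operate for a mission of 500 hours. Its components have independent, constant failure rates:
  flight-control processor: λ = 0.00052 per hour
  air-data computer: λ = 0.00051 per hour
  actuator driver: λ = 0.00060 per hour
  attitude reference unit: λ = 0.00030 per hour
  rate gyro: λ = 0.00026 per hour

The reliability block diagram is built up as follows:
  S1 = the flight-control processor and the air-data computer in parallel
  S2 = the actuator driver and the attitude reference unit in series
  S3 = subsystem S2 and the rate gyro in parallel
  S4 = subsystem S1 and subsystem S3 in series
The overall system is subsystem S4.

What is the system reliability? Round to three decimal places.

R(flight-control processor) = exp(−0.00052 × 500) = 0.77105
R(air-data computer) = exp(−0.00051 × 500) = 0.77492
R(actuator driver) = exp(−0.00060 × 500) = 0.74082
R(attitude reference unit) = exp(−0.00030 × 500) = 0.86071
R(rate gyro) = exp(−0.00026 × 500) = 0.87810
Parallel (flight-control processor and air-data computer): 1 − (1 − 0.77105)(1 − 0.77492) = 0.94847
Series (actuator driver and attitude reference unit): 0.74082 × 0.86071 = 0.63763
Parallel ([0.63763] and rate gyro): 1 − (1 − 0.63763)(1 − 0.87810) = 0.95583
Series ([0.94847] and [0.95583]): 0.94847 × 0.95583 = 0.907

0.907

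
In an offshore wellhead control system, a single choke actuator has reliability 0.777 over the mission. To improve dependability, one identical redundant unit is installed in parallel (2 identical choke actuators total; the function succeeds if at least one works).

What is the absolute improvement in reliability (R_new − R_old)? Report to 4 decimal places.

0.1733

R_before = 0.777
R_after = 1 − (1 − 0.777)^2 = 0.9503
ΔR = 0.9503 − 0.777 = 0.1733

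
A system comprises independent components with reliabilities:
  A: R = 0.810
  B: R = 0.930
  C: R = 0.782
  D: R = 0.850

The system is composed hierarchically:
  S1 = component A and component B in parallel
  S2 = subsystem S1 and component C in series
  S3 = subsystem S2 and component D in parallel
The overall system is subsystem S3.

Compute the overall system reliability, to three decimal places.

Parallel (A and B): 1 − (1 − 0.81000)(1 − 0.93000) = 0.98670
Series ([0.98670] and C): 0.98670 × 0.78200 = 0.77160
Parallel ([0.77160] and D): 1 − (1 − 0.77160)(1 − 0.85000) = 0.966

0.966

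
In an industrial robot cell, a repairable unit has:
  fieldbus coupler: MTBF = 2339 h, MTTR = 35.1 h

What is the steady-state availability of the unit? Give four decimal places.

A(fieldbus coupler) = MTBF/(MTBF+MTTR) = 2339/(2339+35.1) = 0.9852

0.9852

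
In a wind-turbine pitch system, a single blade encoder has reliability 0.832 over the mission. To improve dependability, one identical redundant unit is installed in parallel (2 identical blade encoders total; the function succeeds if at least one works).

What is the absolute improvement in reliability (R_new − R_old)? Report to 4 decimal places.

R_before = 0.832
R_after = 1 − (1 − 0.832)^2 = 0.9718
ΔR = 0.9718 − 0.832 = 0.1398

0.1398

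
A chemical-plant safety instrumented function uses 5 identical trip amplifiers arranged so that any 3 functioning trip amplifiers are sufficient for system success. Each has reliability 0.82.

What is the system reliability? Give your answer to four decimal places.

R = Σ_{i=3}^{5} C(5,i) p^i (1−p)^{5−i} with p = 0.82
C(5,3)·0.82^3·0.18^2 = 0.178643
C(5,4)·0.82^4·0.18^1 = 0.406910
C(5,5)·0.82^5·0.18^0 = 0.370740
Sum = 0.9563

0.9563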